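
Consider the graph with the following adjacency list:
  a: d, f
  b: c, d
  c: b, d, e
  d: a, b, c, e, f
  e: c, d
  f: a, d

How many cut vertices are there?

Removing d increases the component count from 1 to 2, so d is a cut vertex.
By contrast removing b leaves 1 component; it is not a cut vertex. No other vertex is a cut vertex either.

1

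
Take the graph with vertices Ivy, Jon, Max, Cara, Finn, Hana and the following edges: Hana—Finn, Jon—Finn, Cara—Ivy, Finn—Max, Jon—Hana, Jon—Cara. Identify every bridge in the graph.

The edges on the cycle Jon-Hana-Finn-Jon are not bridges since each lies on that cycle.
But removing Cara—Ivy disconnects Cara from Ivy; removing Finn—Max disconnects Finn from Max; removing Jon—Cara disconnects Jon from Cara — these are bridges.

Cara-Ivy, Cara-Jon, Finn-Max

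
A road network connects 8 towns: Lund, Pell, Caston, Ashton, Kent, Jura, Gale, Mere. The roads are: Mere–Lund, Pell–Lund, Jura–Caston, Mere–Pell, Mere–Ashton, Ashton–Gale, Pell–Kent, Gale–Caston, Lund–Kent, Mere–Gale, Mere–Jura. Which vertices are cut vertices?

Mere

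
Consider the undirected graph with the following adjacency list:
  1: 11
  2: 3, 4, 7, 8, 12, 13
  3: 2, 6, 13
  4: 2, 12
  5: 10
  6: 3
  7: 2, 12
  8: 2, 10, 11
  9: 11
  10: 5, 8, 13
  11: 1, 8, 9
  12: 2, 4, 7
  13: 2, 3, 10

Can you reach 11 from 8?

From 8 we can reach 1, 2, 3, 4, 5, 6, 7, 8, 9, 10, 11, 12, 13, which includes 11.

Yes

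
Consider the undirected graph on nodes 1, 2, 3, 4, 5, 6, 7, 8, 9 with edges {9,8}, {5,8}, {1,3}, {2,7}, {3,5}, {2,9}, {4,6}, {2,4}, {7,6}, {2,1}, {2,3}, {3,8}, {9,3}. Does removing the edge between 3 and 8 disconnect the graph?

No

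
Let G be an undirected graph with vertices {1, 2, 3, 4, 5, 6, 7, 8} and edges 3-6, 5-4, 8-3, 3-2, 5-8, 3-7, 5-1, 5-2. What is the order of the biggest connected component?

Starting from 1 we can reach 1, 2, 3, 4, 5, 6, 7, 8. That is one component of size 8.
The largest has 8 vertices.

8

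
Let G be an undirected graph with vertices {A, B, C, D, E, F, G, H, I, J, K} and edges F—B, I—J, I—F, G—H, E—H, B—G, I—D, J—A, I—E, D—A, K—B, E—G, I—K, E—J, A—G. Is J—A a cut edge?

No

After removing J—A, the path J-I-D-A still connects them, so the edge is not a bridge.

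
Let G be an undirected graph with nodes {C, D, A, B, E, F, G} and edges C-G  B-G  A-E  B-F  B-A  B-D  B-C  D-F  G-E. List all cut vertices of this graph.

B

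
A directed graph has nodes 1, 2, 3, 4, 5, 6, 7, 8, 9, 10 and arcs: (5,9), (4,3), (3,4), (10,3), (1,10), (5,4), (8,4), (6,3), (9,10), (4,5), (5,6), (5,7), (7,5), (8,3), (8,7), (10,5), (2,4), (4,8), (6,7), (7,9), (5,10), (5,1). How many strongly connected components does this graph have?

2

{1, 3, 4, 5, 6, 7, 8, 9, 10} are all mutually reachable — one SCC of size 9.
{2} is an SCC by itself.
That gives 2 strongly connected components.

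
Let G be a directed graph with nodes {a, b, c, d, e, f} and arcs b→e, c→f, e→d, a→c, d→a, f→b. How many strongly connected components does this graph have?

{a, b, c, d, e, f} are all mutually reachable — one SCC of size 6.
That gives 1 strongly connected component.

1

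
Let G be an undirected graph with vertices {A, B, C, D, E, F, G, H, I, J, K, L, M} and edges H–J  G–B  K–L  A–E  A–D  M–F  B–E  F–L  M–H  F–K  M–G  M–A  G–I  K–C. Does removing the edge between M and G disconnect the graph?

After removing M–G, the path M-A-E-B-G still connects them, so the edge is not a bridge.

No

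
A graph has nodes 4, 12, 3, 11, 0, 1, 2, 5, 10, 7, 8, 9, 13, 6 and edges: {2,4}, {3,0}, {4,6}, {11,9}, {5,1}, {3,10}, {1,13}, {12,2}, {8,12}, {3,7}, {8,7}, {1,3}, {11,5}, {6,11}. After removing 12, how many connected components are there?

With 12 gone, the remaining components are: {0, 1, 2, 3, 4, 5, 6, 7, 8, 9, 10, 11, 13}.
That is 1 component.

1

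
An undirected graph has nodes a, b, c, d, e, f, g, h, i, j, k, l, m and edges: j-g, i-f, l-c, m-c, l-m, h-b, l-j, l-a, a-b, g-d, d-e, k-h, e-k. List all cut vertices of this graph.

l

Removing l increases the component count from 2 to 3, so l is a cut vertex.
By contrast removing j leaves 2 components; it is not a cut vertex. No other vertex is a cut vertex either.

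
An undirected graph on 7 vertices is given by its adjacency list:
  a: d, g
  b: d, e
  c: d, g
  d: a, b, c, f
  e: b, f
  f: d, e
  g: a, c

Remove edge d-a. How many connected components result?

1

d and a are still connected via d-c-g-a, so the component count stays at 1.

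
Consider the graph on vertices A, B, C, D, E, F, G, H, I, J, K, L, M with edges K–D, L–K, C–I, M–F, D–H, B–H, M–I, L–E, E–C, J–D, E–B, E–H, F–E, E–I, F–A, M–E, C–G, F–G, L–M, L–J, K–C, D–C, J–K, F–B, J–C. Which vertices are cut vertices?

Removing F increases the component count from 1 to 2, so F is a cut vertex.
By contrast removing K leaves 1 component; it is not a cut vertex. No other vertex is a cut vertex either.

F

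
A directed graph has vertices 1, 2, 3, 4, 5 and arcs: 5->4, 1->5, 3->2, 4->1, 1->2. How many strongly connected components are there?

{1, 4, 5} are all mutually reachable — one SCC of size 3.
{2} is an SCC by itself.
{3} is an SCC by itself.
That gives 3 strongly connected components.

3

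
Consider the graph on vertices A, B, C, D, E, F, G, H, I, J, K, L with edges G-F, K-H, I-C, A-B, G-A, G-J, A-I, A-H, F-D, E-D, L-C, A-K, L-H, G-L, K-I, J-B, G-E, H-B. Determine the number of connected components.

1

Starting from A we can reach A, B, C, D, E, F, G, H, I, J, K, L. That is one component of size 12.
Total: 1 component.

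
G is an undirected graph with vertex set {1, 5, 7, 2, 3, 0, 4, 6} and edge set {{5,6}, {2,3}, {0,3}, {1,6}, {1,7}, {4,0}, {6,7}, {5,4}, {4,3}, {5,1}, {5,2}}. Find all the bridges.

none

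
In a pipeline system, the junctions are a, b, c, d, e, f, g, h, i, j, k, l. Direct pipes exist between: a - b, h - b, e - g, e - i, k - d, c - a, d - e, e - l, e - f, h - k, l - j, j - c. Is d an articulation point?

No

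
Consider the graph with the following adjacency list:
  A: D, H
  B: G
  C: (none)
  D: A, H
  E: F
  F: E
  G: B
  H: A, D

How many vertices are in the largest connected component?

3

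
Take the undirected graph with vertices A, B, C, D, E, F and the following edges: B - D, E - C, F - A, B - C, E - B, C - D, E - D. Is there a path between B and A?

No

The component containing B is {B, C, D, E}, and A is not in it.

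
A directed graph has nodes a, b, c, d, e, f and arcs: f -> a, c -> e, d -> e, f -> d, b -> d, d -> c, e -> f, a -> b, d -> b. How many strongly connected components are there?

{a, b, c, d, e, f} are all mutually reachable — one SCC of size 6.
That gives 1 strongly connected component.

1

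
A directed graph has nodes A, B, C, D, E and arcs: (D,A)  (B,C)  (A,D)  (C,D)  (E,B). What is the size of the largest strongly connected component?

{A, D} are all mutually reachable — one SCC of size 2.
{B} is an SCC by itself.
{C} is an SCC by itself.
{E} is an SCC by itself.
The largest has 2 vertices.

2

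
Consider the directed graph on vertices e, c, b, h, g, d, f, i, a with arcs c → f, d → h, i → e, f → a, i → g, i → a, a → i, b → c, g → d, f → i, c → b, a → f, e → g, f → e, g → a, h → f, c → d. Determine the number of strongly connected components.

{a, d, e, f, g, h, i} are all mutually reachable — one SCC of size 7.
{b, c} are all mutually reachable — one SCC of size 2.
That gives 2 strongly connected components.

2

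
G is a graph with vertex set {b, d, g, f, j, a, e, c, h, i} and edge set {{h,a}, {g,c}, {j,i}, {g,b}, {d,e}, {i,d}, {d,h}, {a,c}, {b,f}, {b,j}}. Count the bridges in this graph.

2

The edges on the cycle g-b-j-i-d-h-a-c-g are not bridges since each lies on that cycle.
But removing e—d disconnects e from d; removing f—b disconnects f from b — these are bridges.
That makes 2 bridges.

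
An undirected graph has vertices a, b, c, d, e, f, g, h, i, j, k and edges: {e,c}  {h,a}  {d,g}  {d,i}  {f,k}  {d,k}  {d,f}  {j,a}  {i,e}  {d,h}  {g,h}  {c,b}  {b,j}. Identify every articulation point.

Removing d increases the component count from 1 to 2, so d is a cut vertex.
By contrast removing f leaves 1 component; it is not a cut vertex. No other vertex is a cut vertex either.

d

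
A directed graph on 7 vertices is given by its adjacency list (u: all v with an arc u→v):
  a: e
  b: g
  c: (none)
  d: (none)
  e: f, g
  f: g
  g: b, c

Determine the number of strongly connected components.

{b, g} are all mutually reachable — one SCC of size 2.
{c} is an SCC by itself.
{f} is an SCC by itself.
{e} is an SCC by itself.
{a} is an SCC by itself.
(and 1 more singleton SCC)
That gives 6 strongly connected components.

6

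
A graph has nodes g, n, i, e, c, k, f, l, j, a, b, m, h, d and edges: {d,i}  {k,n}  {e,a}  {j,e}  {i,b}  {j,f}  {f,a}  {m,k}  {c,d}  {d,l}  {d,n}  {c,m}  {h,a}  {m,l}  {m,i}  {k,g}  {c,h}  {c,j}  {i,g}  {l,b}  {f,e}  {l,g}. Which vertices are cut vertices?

c

Removing c increases the component count from 1 to 2, so c is a cut vertex.
By contrast removing f leaves 1 component; it is not a cut vertex. No other vertex is a cut vertex either.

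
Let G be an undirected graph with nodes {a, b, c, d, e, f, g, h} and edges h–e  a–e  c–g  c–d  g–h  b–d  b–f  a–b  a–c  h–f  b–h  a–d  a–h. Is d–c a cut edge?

No

After removing d–c, the path d-a-c still connects them, so the edge is not a bridge.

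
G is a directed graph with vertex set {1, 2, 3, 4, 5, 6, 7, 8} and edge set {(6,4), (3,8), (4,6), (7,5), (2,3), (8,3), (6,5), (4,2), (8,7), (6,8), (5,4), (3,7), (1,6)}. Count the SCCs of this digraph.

2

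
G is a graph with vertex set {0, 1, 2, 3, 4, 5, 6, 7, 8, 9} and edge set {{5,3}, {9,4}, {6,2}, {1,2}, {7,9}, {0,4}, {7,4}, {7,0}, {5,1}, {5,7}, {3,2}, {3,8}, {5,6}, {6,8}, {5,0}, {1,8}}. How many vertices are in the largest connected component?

Starting from 0 we can reach 0, 1, 2, 3, 4, 5, 6, 7, 8, 9. That is one component of size 10.
The largest has 10 vertices.

10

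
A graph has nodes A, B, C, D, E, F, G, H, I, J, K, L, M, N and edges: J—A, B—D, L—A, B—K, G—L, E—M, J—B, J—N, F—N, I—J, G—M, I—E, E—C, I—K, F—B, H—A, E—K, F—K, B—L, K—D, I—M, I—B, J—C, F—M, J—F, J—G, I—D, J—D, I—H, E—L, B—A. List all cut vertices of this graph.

none

Removing G, for instance, still leaves 1 component. No single vertex removal increases the component count — the graph has no articulation points.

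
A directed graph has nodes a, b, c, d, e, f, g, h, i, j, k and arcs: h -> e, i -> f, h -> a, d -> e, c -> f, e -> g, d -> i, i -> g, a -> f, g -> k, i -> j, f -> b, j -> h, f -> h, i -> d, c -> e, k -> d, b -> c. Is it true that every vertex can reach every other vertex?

From k we can reach every vertex (a, b, c, d, e, f, g, h, i, j, k), and every vertex can reach k (a, b, c, d, e, f, g, h, i, j, k). So the whole graph is one strongly connected component.

Yes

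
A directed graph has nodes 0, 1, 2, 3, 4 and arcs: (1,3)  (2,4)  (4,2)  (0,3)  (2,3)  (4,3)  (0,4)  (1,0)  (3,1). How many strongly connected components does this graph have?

{0, 1, 2, 3, 4} are all mutually reachable — one SCC of size 5.
That gives 1 strongly connected component.

1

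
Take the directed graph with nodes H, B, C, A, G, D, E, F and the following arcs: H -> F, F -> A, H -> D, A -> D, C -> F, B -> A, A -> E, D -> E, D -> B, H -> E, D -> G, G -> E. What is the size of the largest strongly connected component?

3

{A, B, D} are all mutually reachable — one SCC of size 3.
{E} is an SCC by itself.
{G} is an SCC by itself.
{F} is an SCC by itself.
{C} is an SCC by itself.
(and 1 more singleton SCC)
The largest has 3 vertices.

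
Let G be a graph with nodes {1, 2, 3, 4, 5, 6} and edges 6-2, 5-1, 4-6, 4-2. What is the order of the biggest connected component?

3 is isolated — a component by itself.
Starting from 1 we can reach 1, 5. That is one component of size 2.
Starting from 2 we can reach 2, 4, 6. That is one component of size 3.
The largest has 3 vertices.

3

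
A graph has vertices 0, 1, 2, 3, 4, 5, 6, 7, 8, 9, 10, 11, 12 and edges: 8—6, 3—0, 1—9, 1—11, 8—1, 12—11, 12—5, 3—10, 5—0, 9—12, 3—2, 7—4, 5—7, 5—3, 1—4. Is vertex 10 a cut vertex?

Deleting 10 leaves 1 component (was 1), so 10 is not a cut vertex.

No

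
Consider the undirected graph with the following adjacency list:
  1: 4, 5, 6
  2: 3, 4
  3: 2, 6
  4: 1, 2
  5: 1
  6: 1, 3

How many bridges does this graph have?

The edges on the cycle 4-1-6-3-2-4 are not bridges since each lies on that cycle.
But removing 1-5 disconnects 1 from 5 — this is a bridge.

1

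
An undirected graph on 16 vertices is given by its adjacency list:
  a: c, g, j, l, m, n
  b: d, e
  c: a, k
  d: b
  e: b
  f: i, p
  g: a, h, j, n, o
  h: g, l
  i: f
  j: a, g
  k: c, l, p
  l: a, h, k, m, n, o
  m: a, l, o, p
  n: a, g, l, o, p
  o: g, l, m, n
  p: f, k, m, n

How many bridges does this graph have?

The edges on the cycle p-n-g-j-a-l-m-p are not bridges since each lies on that cycle.
But removing i-f disconnects i from f; removing b-d disconnects b from d; removing e-b disconnects e from b; removing p-f disconnects p from f — these are bridges.
That makes 4 bridges.

4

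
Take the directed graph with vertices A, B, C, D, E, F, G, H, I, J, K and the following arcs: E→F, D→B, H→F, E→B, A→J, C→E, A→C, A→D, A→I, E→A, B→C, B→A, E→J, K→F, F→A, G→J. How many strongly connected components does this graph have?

6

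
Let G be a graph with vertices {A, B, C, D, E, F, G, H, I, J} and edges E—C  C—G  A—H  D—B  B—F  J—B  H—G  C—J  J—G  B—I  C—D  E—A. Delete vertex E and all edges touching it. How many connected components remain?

With E gone, the remaining components are: {A, B, C, D, F, G, H, I, J}.
That is 1 component.

1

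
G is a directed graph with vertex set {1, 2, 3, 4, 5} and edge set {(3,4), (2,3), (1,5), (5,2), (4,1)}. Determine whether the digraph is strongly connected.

Yes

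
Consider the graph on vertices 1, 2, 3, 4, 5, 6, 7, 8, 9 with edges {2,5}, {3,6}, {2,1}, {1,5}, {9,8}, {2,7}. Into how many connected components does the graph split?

4 is isolated — a component by itself.
Starting from 3 we can reach 3, 6. That is one component of size 2.
Starting from 8 we can reach 8, 9. That is one component of size 2.
Starting from 1 we can reach 1, 2, 5, 7. That is one component of size 4.
Total: 4 components.

4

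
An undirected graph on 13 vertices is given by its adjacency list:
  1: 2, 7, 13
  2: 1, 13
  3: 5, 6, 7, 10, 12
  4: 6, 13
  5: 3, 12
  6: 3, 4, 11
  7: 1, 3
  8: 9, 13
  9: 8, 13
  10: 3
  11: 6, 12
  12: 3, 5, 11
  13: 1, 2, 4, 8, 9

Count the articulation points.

2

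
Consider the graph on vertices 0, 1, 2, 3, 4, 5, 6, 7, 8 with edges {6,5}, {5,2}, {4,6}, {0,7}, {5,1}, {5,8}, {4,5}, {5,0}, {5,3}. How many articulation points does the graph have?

2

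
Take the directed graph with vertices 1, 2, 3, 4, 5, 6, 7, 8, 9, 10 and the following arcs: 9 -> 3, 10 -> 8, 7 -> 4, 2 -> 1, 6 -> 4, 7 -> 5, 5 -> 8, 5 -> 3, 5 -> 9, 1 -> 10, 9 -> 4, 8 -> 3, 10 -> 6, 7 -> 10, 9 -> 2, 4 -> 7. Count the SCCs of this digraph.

{1, 2, 4, 5, 6, 7, 9, 10} are all mutually reachable — one SCC of size 8.
{8} is an SCC by itself.
{3} is an SCC by itself.
That gives 3 strongly connected components.

3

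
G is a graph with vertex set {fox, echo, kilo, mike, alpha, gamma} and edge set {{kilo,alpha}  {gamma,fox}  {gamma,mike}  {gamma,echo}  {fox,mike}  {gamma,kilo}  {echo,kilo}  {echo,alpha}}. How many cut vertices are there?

1

Removing gamma increases the component count from 1 to 2, so gamma is a cut vertex.
By contrast removing fox leaves 1 component; it is not a cut vertex. No other vertex is a cut vertex either.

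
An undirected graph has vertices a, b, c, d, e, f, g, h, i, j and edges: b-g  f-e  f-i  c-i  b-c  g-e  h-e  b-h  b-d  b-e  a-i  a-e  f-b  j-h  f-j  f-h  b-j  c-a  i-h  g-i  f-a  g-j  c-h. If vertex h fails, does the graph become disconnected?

No

Deleting h leaves 1 component (was 1) (its neighbors b, c, e, f, i, j remain connected to each other), so h is not a cut vertex.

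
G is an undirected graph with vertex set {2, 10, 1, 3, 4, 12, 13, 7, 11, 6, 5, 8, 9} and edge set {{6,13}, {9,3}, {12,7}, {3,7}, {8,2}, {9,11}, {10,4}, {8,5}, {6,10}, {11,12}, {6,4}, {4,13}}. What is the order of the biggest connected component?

5

1 is isolated — a component by itself.
Starting from 2 we can reach 2, 5, 8. That is one component of size 3.
Starting from 4 we can reach 4, 6, 10, 13. That is one component of size 4.
Starting from 3 we can reach 3, 7, 9, 11, 12. That is one component of size 5.
The largest has 5 vertices.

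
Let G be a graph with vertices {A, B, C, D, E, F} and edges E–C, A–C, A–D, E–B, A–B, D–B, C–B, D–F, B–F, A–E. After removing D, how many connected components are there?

1

With D gone, the remaining components are: {A, B, C, E, F}.
That is 1 component.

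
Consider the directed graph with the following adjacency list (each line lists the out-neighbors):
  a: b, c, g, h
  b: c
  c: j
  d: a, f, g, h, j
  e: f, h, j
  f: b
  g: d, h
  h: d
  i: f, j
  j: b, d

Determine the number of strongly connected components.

3

{a, b, c, d, f, g, h, j} are all mutually reachable — one SCC of size 8.
{i} is an SCC by itself.
{e} is an SCC by itself.
That gives 3 strongly connected components.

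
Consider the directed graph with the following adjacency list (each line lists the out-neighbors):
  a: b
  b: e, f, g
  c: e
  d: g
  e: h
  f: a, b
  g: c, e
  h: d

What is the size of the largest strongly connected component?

5

{c, d, e, g, h} are all mutually reachable — one SCC of size 5.
{a, b, f} are all mutually reachable — one SCC of size 3.
The largest has 5 vertices.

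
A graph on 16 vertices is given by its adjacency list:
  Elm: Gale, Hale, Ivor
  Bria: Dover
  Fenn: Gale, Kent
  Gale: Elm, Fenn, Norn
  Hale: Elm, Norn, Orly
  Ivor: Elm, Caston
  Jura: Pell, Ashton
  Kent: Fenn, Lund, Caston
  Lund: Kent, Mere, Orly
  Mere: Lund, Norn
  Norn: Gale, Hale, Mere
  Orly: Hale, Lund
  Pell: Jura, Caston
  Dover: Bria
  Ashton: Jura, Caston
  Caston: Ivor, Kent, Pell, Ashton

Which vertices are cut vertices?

Removing Caston increases the component count from 2 to 3, so Caston is a cut vertex.
By contrast removing Dover leaves 2 components; it is not a cut vertex. No other vertex is a cut vertex either.

Caston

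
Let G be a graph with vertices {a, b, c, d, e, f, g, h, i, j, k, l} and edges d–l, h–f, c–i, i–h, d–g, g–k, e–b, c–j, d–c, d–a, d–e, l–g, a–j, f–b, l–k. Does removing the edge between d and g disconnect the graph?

After removing d–g, the path d-l-g still connects them, so the edge is not a bridge.

No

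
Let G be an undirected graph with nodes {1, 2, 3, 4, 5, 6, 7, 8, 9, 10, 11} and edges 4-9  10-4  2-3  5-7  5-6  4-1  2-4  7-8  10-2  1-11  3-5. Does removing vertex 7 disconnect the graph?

Deleting 7 raises the number of components from 1 to 2, so 7 is a cut vertex.

Yes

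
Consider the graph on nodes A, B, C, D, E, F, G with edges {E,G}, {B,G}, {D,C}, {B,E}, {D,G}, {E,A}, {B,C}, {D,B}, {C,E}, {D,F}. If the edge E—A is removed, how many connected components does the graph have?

Before removal there is 1 component.
E—A is a bridge — removing it separates E's side from A's side.
After removal: 2 components.

2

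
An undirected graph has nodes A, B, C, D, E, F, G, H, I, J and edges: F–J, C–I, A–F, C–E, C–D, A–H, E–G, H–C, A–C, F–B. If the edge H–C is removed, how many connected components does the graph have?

H and C are still connected via H-A-C, so the component count stays at 1.

1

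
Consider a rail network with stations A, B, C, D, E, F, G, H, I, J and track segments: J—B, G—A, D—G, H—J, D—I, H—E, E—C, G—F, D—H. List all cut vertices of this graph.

D, E, G, H, J

Removing D increases the component count from 1 to 3, so D is a cut vertex.
Removing E increases the component count from 1 to 2, so E is a cut vertex.
Removing G increases the component count from 1 to 3, so G is a cut vertex.
Likewise H, J are cut vertices.
By contrast removing I leaves 1 component; it is not a cut vertex. No other vertex is a cut vertex either.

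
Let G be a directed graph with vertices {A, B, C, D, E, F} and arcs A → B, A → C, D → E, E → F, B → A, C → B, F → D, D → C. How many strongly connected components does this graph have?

2

{A, B, C} are all mutually reachable — one SCC of size 3.
{D, E, F} are all mutually reachable — one SCC of size 3.
That gives 2 strongly connected components.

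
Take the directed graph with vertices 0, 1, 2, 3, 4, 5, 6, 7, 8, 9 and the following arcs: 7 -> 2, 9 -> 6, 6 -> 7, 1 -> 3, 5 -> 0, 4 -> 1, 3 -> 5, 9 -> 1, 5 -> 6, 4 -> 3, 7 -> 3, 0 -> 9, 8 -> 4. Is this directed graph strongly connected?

There is no directed path from 6 to 8, so the graph is not strongly connected.

No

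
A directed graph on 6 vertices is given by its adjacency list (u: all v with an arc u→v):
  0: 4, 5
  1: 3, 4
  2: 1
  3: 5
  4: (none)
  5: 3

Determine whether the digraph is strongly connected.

No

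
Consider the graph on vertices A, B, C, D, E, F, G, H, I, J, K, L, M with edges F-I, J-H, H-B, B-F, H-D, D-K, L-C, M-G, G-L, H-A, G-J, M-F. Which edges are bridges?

A-H, C-L, D-H, D-K, F-I, G-L

The edges on the cycle M-G-J-H-B-F-M are not bridges since each lies on that cycle.
But removing L-C disconnects L from C; removing H-D disconnects H from D; removing H-A disconnects H from A; removing K-D disconnects K from D — these are bridges.
In total 6 edges are bridges.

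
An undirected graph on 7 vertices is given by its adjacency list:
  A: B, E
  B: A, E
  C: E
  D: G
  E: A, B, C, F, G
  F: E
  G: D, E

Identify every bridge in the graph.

The edges on the cycle A-B-E-A are not bridges since each lies on that cycle.
But removing G-D disconnects G from D; removing E-G disconnects E from G; removing E-C disconnects E from C; removing E-F disconnects E from F — these are bridges.

C-E, D-G, E-F, E-G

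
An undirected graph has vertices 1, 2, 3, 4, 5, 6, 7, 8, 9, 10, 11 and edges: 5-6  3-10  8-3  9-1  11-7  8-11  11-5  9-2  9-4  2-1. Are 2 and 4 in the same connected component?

From 2 we can reach 1, 2, 4, 9, which includes 4.

Yes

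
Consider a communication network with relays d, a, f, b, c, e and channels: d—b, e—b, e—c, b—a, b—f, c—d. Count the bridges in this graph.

The edges on the cycle e-c-d-b-e are not bridges since each lies on that cycle.
But removing b—f disconnects b from f; removing b—a disconnects b from a — these are bridges.
That makes 2 bridges.

2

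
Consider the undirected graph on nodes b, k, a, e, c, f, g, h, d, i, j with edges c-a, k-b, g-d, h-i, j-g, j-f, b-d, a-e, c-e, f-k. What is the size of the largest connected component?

6

Starting from h we can reach h, i. That is one component of size 2.
Starting from a we can reach a, c, e. That is one component of size 3.
Starting from b we can reach b, d, f, g, j, k. That is one component of size 6.
The largest has 6 vertices.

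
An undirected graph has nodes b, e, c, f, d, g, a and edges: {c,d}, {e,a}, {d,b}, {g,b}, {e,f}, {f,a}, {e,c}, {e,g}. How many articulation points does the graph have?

Removing e increases the component count from 1 to 2, so e is a cut vertex.
By contrast removing d leaves 1 component; it is not a cut vertex. No other vertex is a cut vertex either.

1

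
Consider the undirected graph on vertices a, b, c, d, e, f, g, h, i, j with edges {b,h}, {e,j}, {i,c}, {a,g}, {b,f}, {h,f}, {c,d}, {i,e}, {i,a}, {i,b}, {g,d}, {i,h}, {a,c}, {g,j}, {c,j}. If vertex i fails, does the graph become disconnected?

Deleting i raises the number of components from 1 to 2, so i is a cut vertex.

Yes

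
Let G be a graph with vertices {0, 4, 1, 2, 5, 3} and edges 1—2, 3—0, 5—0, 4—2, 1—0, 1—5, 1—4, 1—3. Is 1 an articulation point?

Yes

Deleting 1 raises the number of components from 1 to 2, so 1 is a cut vertex.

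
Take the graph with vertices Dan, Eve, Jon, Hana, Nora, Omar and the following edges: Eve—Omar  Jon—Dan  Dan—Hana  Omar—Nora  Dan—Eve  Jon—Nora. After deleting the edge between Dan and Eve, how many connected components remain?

Dan and Eve are still connected via Dan-Jon-Nora-Omar-Eve, so the component count stays at 1.

1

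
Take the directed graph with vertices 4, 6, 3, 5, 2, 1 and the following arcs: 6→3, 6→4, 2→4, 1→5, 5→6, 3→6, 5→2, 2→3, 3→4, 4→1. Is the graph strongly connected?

Yes

From 6 we can reach every vertex (1, 2, 3, 4, 5, 6), and every vertex can reach 6 (1, 2, 3, 4, 5, 6). So the whole graph is one strongly connected component.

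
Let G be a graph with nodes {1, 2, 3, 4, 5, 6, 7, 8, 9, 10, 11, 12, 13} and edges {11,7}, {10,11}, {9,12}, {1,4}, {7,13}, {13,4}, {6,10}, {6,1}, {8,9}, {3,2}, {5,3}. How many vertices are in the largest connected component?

7

Starting from 2 we can reach 2, 3, 5. That is one component of size 3.
Starting from 8 we can reach 8, 9, 12. That is one component of size 3.
Starting from 1 we can reach 1, 4, 6, 7, 10, 11, 13. That is one component of size 7.
The largest has 7 vertices.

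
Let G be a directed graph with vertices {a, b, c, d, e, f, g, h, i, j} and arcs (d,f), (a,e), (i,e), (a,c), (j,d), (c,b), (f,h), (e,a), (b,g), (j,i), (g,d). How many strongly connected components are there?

9

{a, e} are all mutually reachable — one SCC of size 2.
{j} is an SCC by itself.
{d} is an SCC by itself.
{b} is an SCC by itself.
{i} is an SCC by itself.
(and 4 more singleton SCCs)
That gives 9 strongly connected components.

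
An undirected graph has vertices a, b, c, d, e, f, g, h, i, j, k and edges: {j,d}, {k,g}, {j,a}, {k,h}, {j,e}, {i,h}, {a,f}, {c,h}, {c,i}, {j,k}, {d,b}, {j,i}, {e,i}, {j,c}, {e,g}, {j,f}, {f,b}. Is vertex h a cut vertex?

No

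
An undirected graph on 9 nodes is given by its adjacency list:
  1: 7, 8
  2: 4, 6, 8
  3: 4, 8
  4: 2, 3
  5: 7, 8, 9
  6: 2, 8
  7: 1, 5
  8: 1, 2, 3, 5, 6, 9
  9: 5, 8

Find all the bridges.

The edges on the cycle 8-1-7-5-8 are not bridges since each lies on that cycle.
Every edge lies on some cycle, so there are no bridges.

none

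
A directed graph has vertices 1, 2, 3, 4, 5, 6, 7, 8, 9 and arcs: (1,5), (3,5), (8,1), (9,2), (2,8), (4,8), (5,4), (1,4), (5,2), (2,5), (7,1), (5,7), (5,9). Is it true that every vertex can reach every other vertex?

No

There is no directed path from 7 to 3, so the graph is not strongly connected.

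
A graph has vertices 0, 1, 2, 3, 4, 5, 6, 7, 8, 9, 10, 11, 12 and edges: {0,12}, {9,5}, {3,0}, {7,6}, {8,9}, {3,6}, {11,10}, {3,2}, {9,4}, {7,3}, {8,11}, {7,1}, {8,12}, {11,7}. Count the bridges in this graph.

The edges on the cycle 8-11-7-3-0-12-8 are not bridges since each lies on that cycle.
But removing 9–4 disconnects 9 from 4; removing 8–9 disconnects 8 from 9; removing 2–3 disconnects 2 from 3; removing 9–5 disconnects 9 from 5 — these are bridges.
In total 6 edges are bridges.

6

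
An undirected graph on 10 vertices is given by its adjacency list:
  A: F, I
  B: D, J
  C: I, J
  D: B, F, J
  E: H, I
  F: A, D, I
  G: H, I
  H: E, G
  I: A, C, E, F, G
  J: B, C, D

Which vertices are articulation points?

I

Removing I increases the component count from 1 to 2, so I is a cut vertex.
By contrast removing C leaves 1 component; it is not a cut vertex. No other vertex is a cut vertex either.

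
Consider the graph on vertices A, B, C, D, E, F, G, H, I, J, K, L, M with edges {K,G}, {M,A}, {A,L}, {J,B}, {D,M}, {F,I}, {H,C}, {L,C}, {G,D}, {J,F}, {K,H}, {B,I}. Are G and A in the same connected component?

From G we can reach A, C, D, G, H, K, L, M, which includes A.

Yes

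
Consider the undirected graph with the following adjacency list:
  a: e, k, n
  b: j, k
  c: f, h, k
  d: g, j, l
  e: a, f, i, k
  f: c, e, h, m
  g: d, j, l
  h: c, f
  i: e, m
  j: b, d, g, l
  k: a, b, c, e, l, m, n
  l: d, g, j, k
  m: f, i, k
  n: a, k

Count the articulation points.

1

Removing k increases the component count from 1 to 2, so k is a cut vertex.
By contrast removing f leaves 1 component; it is not a cut vertex. No other vertex is a cut vertex either.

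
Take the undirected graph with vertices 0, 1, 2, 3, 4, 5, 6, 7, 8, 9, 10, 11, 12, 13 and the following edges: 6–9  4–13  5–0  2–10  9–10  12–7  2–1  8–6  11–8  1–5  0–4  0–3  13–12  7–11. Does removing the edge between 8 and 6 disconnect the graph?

No

After removing 8–6, the path 8-11-7-12-13-4-0-5-1-2-10-9-6 still connects them, so the edge is not a bridge.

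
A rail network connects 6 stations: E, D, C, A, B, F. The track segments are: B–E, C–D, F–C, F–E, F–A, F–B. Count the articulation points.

Removing C increases the component count from 1 to 2, so C is a cut vertex.
Removing F increases the component count from 1 to 3, so F is a cut vertex.
By contrast removing E leaves 1 component; it is not a cut vertex. No other vertex is a cut vertex either.

2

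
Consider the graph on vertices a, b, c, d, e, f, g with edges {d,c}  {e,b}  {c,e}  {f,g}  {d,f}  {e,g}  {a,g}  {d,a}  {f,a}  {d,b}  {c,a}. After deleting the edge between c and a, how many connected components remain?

c and a are still connected via c-d-a, so the component count stays at 1.

1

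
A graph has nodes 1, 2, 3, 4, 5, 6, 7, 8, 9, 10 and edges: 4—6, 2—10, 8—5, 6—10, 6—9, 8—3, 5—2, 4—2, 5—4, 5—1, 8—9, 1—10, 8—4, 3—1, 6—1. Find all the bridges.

none

The edges on the cycle 8-5-1-10-2-4-8 are not bridges since each lies on that cycle.
Every edge lies on some cycle, so there are no bridges.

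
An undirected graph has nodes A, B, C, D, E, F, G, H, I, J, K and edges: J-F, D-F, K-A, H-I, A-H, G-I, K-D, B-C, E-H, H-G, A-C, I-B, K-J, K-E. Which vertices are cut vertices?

Removing K increases the component count from 1 to 2, so K is a cut vertex.
By contrast removing E leaves 1 component; it is not a cut vertex. No other vertex is a cut vertex either.

K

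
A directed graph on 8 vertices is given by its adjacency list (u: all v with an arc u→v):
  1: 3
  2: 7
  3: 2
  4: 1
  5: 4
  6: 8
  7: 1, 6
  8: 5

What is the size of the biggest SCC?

{1, 2, 3, 4, 5, 6, 7, 8} are all mutually reachable — one SCC of size 8.
The largest has 8 vertices.

8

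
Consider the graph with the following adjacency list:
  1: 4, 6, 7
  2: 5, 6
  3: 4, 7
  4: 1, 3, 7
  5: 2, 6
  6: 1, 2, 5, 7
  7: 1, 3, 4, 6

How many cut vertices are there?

Removing 6 increases the component count from 1 to 2, so 6 is a cut vertex.
By contrast removing 1 leaves 1 component; it is not a cut vertex. No other vertex is a cut vertex either.

1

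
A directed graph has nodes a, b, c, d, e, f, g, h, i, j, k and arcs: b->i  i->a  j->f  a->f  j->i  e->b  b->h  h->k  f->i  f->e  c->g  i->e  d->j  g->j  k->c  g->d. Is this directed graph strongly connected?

From i we can reach every vertex (a, b, c, d, e, f, g, h, i, j, k), and every vertex can reach i (a, b, c, d, e, f, g, h, i, j, k). So the whole graph is one strongly connected component.

Yes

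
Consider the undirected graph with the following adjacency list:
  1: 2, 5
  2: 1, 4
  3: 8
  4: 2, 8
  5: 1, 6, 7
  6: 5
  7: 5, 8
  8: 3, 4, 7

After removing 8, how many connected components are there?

2

With 8 gone, the remaining components are: {3}; {1, 2, 4, 5, 6, 7}.
That is 2 components.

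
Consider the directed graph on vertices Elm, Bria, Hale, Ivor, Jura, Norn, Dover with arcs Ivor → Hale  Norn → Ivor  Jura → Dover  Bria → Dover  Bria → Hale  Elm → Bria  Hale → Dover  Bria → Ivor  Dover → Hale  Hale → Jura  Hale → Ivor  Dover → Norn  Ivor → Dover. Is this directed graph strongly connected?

There is no directed path from Ivor to Bria, so the graph is not strongly connected.

No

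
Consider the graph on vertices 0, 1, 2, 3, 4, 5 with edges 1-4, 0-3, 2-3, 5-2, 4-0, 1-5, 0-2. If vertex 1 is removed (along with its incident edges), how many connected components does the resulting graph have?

With 1 gone, the remaining components are: {0, 2, 3, 4, 5}.
That is 1 component.

1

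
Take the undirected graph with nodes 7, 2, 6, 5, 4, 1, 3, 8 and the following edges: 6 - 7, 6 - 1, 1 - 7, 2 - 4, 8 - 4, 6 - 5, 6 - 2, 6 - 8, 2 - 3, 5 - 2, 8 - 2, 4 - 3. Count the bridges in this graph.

The edges on the cycle 6-1-7-6 are not bridges since each lies on that cycle.
Every edge lies on some cycle, so there are no bridges.

0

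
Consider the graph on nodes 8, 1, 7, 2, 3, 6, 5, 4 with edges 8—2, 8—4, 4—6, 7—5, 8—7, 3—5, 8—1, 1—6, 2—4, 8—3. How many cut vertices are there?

1

Removing 8 increases the component count from 1 to 2, so 8 is a cut vertex.
By contrast removing 5 leaves 1 component; it is not a cut vertex. No other vertex is a cut vertex either.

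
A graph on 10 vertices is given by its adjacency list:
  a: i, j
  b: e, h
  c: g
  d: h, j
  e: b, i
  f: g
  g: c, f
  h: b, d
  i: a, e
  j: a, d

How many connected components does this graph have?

2

Starting from c we can reach c, f, g. That is one component of size 3.
Starting from a we can reach a, b, d, e, h, i, j. That is one component of size 7.
Total: 2 components.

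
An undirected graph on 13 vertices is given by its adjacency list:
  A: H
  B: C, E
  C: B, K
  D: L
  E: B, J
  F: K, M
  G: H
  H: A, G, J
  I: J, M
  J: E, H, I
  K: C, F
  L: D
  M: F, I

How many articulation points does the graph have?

Removing H increases the component count from 2 to 4, so H is a cut vertex.
Removing J increases the component count from 2 to 3, so J is a cut vertex.
By contrast removing F leaves 2 components; it is not a cut vertex. No other vertex is a cut vertex either.

2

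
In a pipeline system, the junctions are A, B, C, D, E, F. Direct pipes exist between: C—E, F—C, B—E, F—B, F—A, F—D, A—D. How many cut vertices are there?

1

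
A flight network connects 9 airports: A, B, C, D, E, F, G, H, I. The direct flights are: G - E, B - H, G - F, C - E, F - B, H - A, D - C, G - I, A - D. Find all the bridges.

G-I

The edges on the cycle G-F-B-H-A-D-C-E-G are not bridges since each lies on that cycle.
But removing G - I disconnects G from I — this is a bridge.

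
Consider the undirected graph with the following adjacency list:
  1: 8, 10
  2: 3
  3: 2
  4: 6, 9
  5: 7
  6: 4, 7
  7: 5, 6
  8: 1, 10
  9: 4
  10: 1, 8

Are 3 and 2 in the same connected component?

Yes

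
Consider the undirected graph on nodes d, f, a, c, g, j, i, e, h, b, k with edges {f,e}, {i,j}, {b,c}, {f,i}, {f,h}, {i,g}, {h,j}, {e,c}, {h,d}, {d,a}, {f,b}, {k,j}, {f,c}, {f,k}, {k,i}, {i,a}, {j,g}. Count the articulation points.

Removing f increases the component count from 1 to 2, so f is a cut vertex.
By contrast removing k leaves 1 component; it is not a cut vertex. No other vertex is a cut vertex either.

1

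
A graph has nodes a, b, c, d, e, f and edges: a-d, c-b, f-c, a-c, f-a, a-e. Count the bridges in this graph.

3

The edges on the cycle f-a-c-f are not bridges since each lies on that cycle.
But removing a-d disconnects a from d; removing a-e disconnects a from e; removing c-b disconnects c from b — these are bridges.
That makes 3 bridges.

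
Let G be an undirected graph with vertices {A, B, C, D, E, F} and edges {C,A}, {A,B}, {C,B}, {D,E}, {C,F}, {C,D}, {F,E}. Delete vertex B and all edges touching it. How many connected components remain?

1

With B gone, the remaining components are: {A, C, D, E, F}.
That is 1 component.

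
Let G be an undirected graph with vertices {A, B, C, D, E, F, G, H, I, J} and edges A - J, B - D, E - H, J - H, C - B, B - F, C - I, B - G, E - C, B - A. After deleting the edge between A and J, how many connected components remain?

1

A and J are still connected via A-B-C-E-H-J, so the component count stays at 1.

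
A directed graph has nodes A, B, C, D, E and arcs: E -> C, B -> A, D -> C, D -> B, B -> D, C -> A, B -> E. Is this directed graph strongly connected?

No

There is no directed path from E to B, so the graph is not strongly connected.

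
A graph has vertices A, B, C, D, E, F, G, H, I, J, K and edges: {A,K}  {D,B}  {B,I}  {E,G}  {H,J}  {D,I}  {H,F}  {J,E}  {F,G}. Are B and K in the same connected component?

No

The component containing B is {B, D, I}, and K is not in it.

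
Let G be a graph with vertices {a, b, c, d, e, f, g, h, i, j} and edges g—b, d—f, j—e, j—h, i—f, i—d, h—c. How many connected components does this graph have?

4

a is isolated — a component by itself.
Starting from b we can reach b, g. That is one component of size 2.
Starting from d we can reach d, f, i. That is one component of size 3.
Starting from c we can reach c, e, h, j. That is one component of size 4.
Total: 4 components.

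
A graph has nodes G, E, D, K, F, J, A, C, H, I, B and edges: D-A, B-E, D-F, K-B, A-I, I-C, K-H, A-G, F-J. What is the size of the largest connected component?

Starting from B we can reach B, E, H, K. That is one component of size 4.
Starting from A we can reach A, C, D, F, G, I, J. That is one component of size 7.
The largest has 7 vertices.

7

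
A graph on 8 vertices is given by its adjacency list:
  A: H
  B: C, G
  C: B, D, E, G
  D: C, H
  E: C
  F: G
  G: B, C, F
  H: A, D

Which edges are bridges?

A-H, C-D, C-E, D-H, F-G

The edges on the cycle B-G-C-B are not bridges since each lies on that cycle.
But removing F-G disconnects F from G; removing C-E disconnects C from E; removing H-D disconnects H from D; removing A-H disconnects A from H — these are bridges.
In total 5 edges are bridges.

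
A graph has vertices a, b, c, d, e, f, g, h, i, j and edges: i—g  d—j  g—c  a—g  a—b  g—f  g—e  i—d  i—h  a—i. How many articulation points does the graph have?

4

Removing a increases the component count from 1 to 2, so a is a cut vertex.
Removing d increases the component count from 1 to 2, so d is a cut vertex.
Removing g increases the component count from 1 to 4, so g is a cut vertex.
Likewise i is a cut vertex.
By contrast removing j leaves 1 component; it is not a cut vertex. No other vertex is a cut vertex either.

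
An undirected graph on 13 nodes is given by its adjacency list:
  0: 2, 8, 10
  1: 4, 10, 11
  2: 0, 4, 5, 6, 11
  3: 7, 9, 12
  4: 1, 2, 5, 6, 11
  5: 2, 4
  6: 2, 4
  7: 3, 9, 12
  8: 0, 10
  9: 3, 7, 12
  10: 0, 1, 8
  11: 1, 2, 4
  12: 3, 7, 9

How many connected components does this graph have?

Starting from 3 we can reach 3, 7, 9, 12. That is one component of size 4.
Starting from 0 we can reach 0, 1, 2, 4, 5, 6, 8, 10, 11. That is one component of size 9.
Total: 2 components.

2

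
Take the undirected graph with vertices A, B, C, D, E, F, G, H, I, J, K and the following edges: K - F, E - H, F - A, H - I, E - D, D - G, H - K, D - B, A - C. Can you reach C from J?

No

The component containing J is {J}, and C is not in it.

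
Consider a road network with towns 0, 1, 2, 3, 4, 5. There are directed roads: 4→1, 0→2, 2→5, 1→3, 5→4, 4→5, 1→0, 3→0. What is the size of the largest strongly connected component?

6

{0, 1, 2, 3, 4, 5} are all mutually reachable — one SCC of size 6.
The largest has 6 vertices.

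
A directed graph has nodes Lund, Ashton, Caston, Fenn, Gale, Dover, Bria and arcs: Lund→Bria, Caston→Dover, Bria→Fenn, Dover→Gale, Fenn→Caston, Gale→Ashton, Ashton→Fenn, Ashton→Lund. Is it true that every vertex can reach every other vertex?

Yes

From Lund we can reach every vertex (Bria, Fenn, Gale, Lund, Dover, Ashton, Caston), and every vertex can reach Lund (Bria, Fenn, Gale, Lund, Dover, Ashton, Caston). So the whole graph is one strongly connected component.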